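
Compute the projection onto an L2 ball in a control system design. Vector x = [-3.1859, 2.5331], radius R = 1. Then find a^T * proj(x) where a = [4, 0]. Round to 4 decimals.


Step 1: Compute ||x|| (intermediates to 6 decimals).
||x|| = sqrt((-3.1859)^2 + 2.5331^2) = 4.070203
Step 2: Project.
Since ||x|| > R, scale = R/||x|| = 1/4.070203 = 0.245688, proj(x) = scale * x
proj(x) = [-0.782737, 0.622352]
Step 3: Dot product.
a^T * proj(x) = 4*(-0.782737) + 0*0.622352 = -3.1309


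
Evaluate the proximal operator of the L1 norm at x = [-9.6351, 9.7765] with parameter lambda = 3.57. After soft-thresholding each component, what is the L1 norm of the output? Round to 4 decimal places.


Soft-thresholding with lambda = 3.57:
prox(-9.6351) = sign(-9.6351)*max(|-9.6351| - 3.57, 0) = -6.0651
prox(9.7765) = sign(9.7765)*max(|9.7765| - 3.57, 0) = 6.2065
prox(x) = [-6.0651, 6.2065]
||prox(x)||_1 = 6.0651 + 6.2065 = 12.2716


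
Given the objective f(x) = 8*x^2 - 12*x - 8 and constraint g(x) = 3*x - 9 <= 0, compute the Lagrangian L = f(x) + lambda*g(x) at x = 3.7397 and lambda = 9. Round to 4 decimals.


Step 1: Evaluate f(x).
f(3.7397) = 8*3.7397^2 - 12*3.7397 - 8 = 59.0064
Step 2: Evaluate g(x).
g(3.7397) = 3*3.7397 - 9 = 2.2191
Step 3: Compute Lagrangian.
L = 59.0064 + 9*2.2191 = 78.9783


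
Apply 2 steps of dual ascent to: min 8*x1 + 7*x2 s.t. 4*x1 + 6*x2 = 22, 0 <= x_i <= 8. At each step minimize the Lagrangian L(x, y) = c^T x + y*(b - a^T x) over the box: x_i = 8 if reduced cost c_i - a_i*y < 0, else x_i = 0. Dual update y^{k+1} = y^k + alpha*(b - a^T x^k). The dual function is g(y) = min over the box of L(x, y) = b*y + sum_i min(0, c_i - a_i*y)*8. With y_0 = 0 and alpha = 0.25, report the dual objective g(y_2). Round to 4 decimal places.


Dual ascent for LP: min 8*x1 + 7*x2, 4*x1 + 6*x2 = 22, 0 <= x_i <= 8
Step 1: y^k = 0.0, reduced costs: (8.0, 7.0)
  x^k = (0.0, 0.0), subgradient = b - a^T x = 22.0
  y^{k+1} = 0.0 + 0.25*22.0 = 5.5
Step 2: y^k = 5.5, reduced costs: (-14.0, -26.0)
  x^k = (8.0, 8.0), subgradient = b - a^T x = -58.0
  y^{k+1} = 5.5 + 0.25*-58.0 = -9.0
Dual objective at y_2 = -9.0: reduced costs (44.0, 61.0), box minimizer x = (0.0, 0.0)
g(y_2) = b*y + (c1 - a1*y)*x1 + (c2 - a2*y)*x2 = 22*(-9.0) + 44.0*0.0 + 61.0*0.0 = -198.0 + 0.0 + 0.0 = -198.0


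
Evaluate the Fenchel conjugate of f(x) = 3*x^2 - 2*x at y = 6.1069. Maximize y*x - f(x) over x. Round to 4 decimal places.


f*(y) = sup_x {y*x - a*x^2 - b*x} = sup_x {(y-b)*x - a*x^2}
FOC: (y - b) - 2a*x = 0 => x* = (y - b)/(2a)
x* = (6.1069 + 2)/(2*3) = 1.3512
f*(6.1069) = (y-b)^2/(4a) = (6.1069 + 2)^2/(4*3)
= 65.7218/12 = 5.4768


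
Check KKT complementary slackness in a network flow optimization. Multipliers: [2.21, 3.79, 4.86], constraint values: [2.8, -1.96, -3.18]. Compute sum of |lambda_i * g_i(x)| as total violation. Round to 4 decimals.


KKT complementary slackness check:
lambda_1 * g_1 = 2.21 * 2.8 = 6.188
lambda_2 * g_2 = 3.79 * -1.96 = -7.4284
lambda_3 * g_3 = 4.86 * -3.18 = -15.4548
Total violation = 6.188 + 7.4284 + 15.4548 = 29.0712


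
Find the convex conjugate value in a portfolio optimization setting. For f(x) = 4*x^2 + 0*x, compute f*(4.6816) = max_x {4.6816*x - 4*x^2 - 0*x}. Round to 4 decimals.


f*(y) = sup_x {y*x - a*x^2 - b*x} = sup_x {(y-b)*x - a*x^2}
FOC: (y - b) - 2a*x = 0 => x* = (y - b)/(2a)
x* = (4.6816 - 0)/(2*4) = 0.5852
f*(4.6816) = (y-b)^2/(4a) = (4.6816 - 0)^2/(4*4)
= 21.9174/16 = 1.3698


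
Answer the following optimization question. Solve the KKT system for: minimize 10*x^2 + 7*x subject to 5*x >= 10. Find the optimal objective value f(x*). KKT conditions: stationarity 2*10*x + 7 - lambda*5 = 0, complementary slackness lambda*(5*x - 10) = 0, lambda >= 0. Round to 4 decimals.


Step 1: Try lambda = 0 (constraint inactive).
x_unc = -7/(2*10) = -0.35
Check: 5*-0.35 = -1.75 < 10 -- violated!
Step 2: Constraint must be active: 5*x = 10
x* = 10/5 = 2.0
lambda = (2*10*2.0 + 7)/5 = 9.4
Step 3: Compute optimal value.
f(x*) = 10*2.0^2 + 7*2.0 = 54.0


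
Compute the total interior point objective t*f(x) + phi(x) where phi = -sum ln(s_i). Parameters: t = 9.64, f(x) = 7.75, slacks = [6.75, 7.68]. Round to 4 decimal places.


Step 1: Compute log-barrier.
ln values: [1.9095, 2.0386]
phi = -(1.9095 + 2.0386) = -3.9482
Step 2: Compute augmented objective.
t*f(x) = 9.64*7.75 = 74.71
Total = 74.71 - 3.9482 = 70.7618


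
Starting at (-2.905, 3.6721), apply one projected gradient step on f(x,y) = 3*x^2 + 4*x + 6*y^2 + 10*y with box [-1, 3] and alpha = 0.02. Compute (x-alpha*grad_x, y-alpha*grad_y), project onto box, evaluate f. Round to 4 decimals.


Step 1: Compute gradient at (-2.905, 3.6721).
grad_x = 2*3*-2.905 + 4 = -13.43
grad_y = 2*6*3.6721 + 10 = 54.0652
Step 2: Gradient step.
x_raw = -2.905 - 0.02*-13.43 = -2.6364
y_raw = 3.6721 - 0.02*54.0652 = 2.5908
Step 3: Project onto [-1, 3].
x_proj = clip(-2.6364) = -1.0
y_proj = clip(2.5908) = 2.5908
Step 4: Evaluate f.
f(-1.0, 2.5908) = 65.1813


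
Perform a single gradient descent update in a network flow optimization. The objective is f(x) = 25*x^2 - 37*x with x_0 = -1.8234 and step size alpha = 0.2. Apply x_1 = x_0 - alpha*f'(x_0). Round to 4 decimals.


We compute the gradient at x_0 and apply the update.
f'(x) = 50*x - 37
f'(-1.8234) = 50*-1.8234 - 37 = -128.17
x_1 = -1.8234 - 0.2*-128.17 = 23.8106


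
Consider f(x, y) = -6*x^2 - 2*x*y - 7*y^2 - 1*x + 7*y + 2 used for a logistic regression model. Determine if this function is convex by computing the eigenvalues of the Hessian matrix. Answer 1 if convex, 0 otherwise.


The Hessian of f(x,y) = -6*x^2 - 2*x*y - 7*y^2 - 1*x + 7*y + 2 is:
H = [[-12, -2], [-2, -14]]
Trace = -12 - 14 = -26
Determinant = -12*-14 - (-2)^2 = 164
Discriminant = (-26)^2 - 4*164 = 20.0
Eigenvalues: lambda_1 = -15.2361, lambda_2 = -10.7639
The function is not convex.

0


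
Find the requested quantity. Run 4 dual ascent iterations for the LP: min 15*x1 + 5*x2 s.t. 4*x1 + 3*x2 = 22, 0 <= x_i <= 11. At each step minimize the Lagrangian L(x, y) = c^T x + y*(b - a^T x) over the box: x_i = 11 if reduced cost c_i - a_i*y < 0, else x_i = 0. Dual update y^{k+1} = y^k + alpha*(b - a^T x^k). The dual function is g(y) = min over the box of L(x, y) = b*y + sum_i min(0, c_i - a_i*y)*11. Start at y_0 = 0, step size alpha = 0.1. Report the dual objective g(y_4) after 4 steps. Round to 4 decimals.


Dual ascent for LP: min 15*x1 + 5*x2, 4*x1 + 3*x2 = 22, 0 <= x_i <= 11
Step 1: y^k = 0.0, reduced costs: (15.0, 5.0)
  x^k = (0.0, 0.0), subgradient = b - a^T x = 22.0
  y^{k+1} = 0.0 + 0.1*22.0 = 2.2
Step 2: y^k = 2.2, reduced costs: (6.2, -1.6)
  x^k = (0.0, 11.0), subgradient = b - a^T x = -11.0
  y^{k+1} = 2.2 + 0.1*-11.0 = 1.1
Step 3: y^k = 1.1, reduced costs: (10.6, 1.7)
  x^k = (0.0, 0.0), subgradient = b - a^T x = 22.0
  y^{k+1} = 1.1 + 0.1*22.0 = 3.3
Step 4: y^k = 3.3, reduced costs: (1.8, -4.9)
  x^k = (0.0, 11.0), subgradient = b - a^T x = -11.0
  y^{k+1} = 3.3 + 0.1*-11.0 = 2.2
Dual objective at y_4 = 2.2: reduced costs (6.2, -1.6), box minimizer x = (0.0, 11.0)
g(y_4) = b*y + (c1 - a1*y)*x1 + (c2 - a2*y)*x2 = 22*2.2 + 6.2*0.0 + (-1.6)*11.0 = 48.4 + 0.0 - 17.6 = 30.8


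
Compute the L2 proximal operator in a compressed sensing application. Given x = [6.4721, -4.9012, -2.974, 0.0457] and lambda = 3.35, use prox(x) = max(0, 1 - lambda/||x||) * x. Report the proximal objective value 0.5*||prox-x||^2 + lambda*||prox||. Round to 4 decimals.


Step 1: Compute ||x||.
||x|| = 8.6462
Step 2: Compute scaling factor.
scale = max(0, 1 - 3.35/8.6462) = 0.6125
Step 3: prox(x) = [3.9645, -3.0022, -1.8217, 0.028]
||prox(x)|| = 5.2962
Step 4: Proximal objective.
0.5*||prox-x||^2 = 5.6113
lambda*||prox|| = 17.7423
Total = 23.3535


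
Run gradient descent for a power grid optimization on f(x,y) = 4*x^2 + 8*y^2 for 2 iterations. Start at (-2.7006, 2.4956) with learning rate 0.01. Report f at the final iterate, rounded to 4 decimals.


Gradient descent on f(x,y) = 4*x^2 + 8*y^2.
Starting point: (-2.7006, 2.4956), alpha = 0.01
Step 1: grad_x = 2*4*-2.7006 = -21.6048, grad_y = 2*8*2.4956 = 39.9296
  x_1 = -2.7006 - 0.01*-21.6048 = -2.4846
  y_1 = 2.4956 - 0.01*39.9296 = 2.0963
Step 2: grad_x = 2*4*-2.4846 = -19.8764, grad_y = 2*8*2.0963 = 33.5409
  x_2 = -2.4846 - 0.01*-19.8764 = -2.2858
  y_2 = 2.0963 - 0.01*33.5409 = 1.7609
f(-2.2858, 1.7609) = 4*(-2.2858)^2 + 8*1.7609^2 = 45.7053


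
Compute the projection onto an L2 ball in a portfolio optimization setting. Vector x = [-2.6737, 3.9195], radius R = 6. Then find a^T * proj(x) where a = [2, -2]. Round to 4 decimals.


Step 1: Compute ||x|| (intermediates to 6 decimals).
||x|| = sqrt((-2.6737)^2 + 3.9195^2) = 4.744592
Step 2: Project.
Since ||x|| <= R, proj = x (no scaling needed).
proj(x) = [-2.6737, 3.9195]
Step 3: Dot product.
a^T * proj(x) = 2*(-2.6737) - 2*3.9195 = -13.1864


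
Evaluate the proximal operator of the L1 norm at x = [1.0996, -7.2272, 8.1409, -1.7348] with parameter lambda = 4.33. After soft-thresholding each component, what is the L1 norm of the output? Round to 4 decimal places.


Soft-thresholding with lambda = 4.33:
prox(1.0996) = sign(1.0996)*max(|1.0996| - 4.33, 0) = 0.0
prox(-7.2272) = sign(-7.2272)*max(|-7.2272| - 4.33, 0) = -2.8972
prox(8.1409) = sign(8.1409)*max(|8.1409| - 4.33, 0) = 3.8109
prox(-1.7348) = sign(-1.7348)*max(|-1.7348| - 4.33, 0) = 0.0
prox(x) = [0.0, -2.8972, 3.8109, 0.0]
||prox(x)||_1 = 0.0 + 2.8972 + 3.8109 + 0.0 = 6.7081


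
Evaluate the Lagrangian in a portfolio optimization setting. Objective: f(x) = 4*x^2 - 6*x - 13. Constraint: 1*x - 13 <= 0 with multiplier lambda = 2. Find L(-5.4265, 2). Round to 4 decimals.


Step 1: Evaluate f(x).
f(-5.4265) = 4*(-5.4265)^2 - 6*(-5.4265) - 13 = 137.3466
Step 2: Evaluate g(x).
g(-5.4265) = 1*-5.4265 - 13 = -18.4265
Step 3: Compute Lagrangian.
L = 137.3466 + 2*-18.4265 = 100.4936


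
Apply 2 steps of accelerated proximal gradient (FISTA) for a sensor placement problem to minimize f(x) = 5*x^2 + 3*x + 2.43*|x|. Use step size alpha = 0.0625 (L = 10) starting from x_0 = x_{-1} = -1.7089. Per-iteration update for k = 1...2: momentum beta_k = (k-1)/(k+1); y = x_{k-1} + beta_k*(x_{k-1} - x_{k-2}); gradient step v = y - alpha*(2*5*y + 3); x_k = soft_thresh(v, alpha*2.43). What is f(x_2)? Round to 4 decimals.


FISTA on f(x) = 5*x^2 + 3*x + 2.43*|x|
L = 10, alpha = 0.0625
Iteration 1: beta = 0.0, y = -1.7089 + 0.0*(-1.7089 + 1.7089) = -1.7089
  grad(y) = -14.089, v = y - alpha*grad = -0.8283
  prox(v) = soft_thresh(-0.8283, 0.1519) = -0.6765
Iteration 2: beta = 0.3333, y = -0.6765 + 0.3333*(-0.6765 + 1.7089) = -0.3323
  grad(y) = -0.3232, v = y - alpha*grad = -0.3121
  prox(v) = soft_thresh(-0.3121, 0.1519) = -0.1602
f(x_2) = 5*(-0.1602)^2 + 3*(-0.1602) + 2.43*|-0.1602| = 0.0371


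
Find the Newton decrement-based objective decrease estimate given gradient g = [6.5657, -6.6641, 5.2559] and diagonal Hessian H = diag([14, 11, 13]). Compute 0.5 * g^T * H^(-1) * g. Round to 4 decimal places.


Step 1: H is diagonal, so H^(-1) * g = [0.469, -0.6058, 0.4043].
Step 2: g^T H^(-1) g = sum_i g_i^2 / H_ii
  = (6.5657)^2/14 + (-6.6641)^2/11 + (5.2559)^2/13
  = 3.0792 + 4.0373 + 2.125 = 9.2414
Step 3: Objective decrease = 0.5 * g^T H^(-1) g = 4.6207


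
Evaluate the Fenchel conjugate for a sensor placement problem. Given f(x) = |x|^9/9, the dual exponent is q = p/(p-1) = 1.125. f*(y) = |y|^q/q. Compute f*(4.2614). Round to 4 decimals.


The conjugate exponent q satisfies 1/p + 1/q = 1.
p = 9, so q = 9/(9 - 1) = 1.125
|y|^q = 4.2614^1.125 = 5.1079
f*(4.2614) = 5.1079 / 1.125 = 4.5404


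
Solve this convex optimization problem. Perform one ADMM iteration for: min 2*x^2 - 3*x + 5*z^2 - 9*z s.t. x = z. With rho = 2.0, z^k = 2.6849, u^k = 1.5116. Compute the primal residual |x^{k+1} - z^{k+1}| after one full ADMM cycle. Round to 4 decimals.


ADMM iteration with rho = 2.0, z^k = 2.6849, u^k = 1.5116
Step 1: x-update.
Minimize 2*x^2 - 3*x + (2.0/2)*(x - 2.6849 + 1.5116)^2
FOC: (2*2 + 2.0)*x = 3 + 2.0*(2.6849 - 1.5116)
x^{k+1} = 0.8911
Step 2: z-update.
Minimize 5*z^2 - 9*z + (2.0/2)*(0.8911 - z + 1.5116)^2
FOC: (2*5 + 2.0)*z = 9 + 2.0*(0.8911 + 1.5116)
z^{k+1} = 1.1505
Step 3: u-update.
u^{k+1} = 1.5116 + 0.8911 - 1.1505 = 1.2523
Step 4: Primal residual = |0.8911 - 1.1505| = 0.2594


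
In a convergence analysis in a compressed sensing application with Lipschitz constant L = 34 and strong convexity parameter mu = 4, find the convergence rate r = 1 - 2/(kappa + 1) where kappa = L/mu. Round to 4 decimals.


Step 1: Compute the condition number.
kappa = L/mu = 34/4 = 8.5
Step 2: Compute the convergence rate.
r = 1 - 2/(kappa + 1) = 1 - 2*mu/(L + mu) = (L - mu)/(L + mu) = 30/38 = 0.7895


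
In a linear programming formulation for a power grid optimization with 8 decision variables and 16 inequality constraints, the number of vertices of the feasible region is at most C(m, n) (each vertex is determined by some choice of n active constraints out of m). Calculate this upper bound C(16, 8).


Each vertex corresponds to some choice of n active constraints out of m, so the number of vertices is at most C(m, n) = m! / (n!(m-n)!).
m = 16, n = 8
Numerator: 16 * 15 * 14 * 13 * 12 * 11 * 10 * 9
Denominator: 8! = 40320
C(16, 8) = 12870


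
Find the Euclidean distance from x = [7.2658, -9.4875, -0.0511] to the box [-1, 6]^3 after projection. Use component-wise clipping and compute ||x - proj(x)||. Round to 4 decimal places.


Project each component onto [-1, 6].
clip(7.2658) = 6.0, clip(-9.4875) = -1.0, clip(-0.0511) = -0.0511
Projection = [6.0, -1.0, -0.0511]
Squared diffs: [1.6022, 72.0377, 0.0]
Distance = sqrt(73.6399) = 8.5814


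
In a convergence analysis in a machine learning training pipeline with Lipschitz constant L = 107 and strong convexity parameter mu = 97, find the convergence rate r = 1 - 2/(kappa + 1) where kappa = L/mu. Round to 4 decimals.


Step 1: Compute the condition number.
kappa = L/mu = 107/97 = 1.1031
Step 2: Compute the convergence rate.
r = 1 - 2/(kappa + 1) = 1 - 2*mu/(L + mu) = (L - mu)/(L + mu) = 10/204 = 0.049


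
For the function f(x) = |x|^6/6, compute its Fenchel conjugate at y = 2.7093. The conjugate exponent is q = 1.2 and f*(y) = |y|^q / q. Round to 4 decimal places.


The conjugate exponent q satisfies 1/p + 1/q = 1.
p = 6, so q = 6/(6 - 1) = 1.2
|y|^q = 2.7093^1.2 = 3.307
f*(2.7093) = 3.307 / 1.2 = 2.7558


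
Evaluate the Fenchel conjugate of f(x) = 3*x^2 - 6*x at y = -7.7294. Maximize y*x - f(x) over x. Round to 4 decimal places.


f*(y) = sup_x {y*x - a*x^2 - b*x} = sup_x {(y-b)*x - a*x^2}
FOC: (y - b) - 2a*x = 0 => x* = (y - b)/(2a)
x* = (-7.7294 + 6)/(2*3) = -0.2882
f*(-7.7294) = (y-b)^2/(4a) = (-7.7294 + 6)^2/(4*3)
= 2.9908/12 = 0.2492


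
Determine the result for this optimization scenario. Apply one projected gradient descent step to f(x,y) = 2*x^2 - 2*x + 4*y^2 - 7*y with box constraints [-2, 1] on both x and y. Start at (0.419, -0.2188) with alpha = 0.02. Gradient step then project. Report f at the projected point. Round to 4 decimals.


Step 1: Compute gradient at (0.419, -0.2188).
grad_x = 2*2*0.419 - 2 = -0.324
grad_y = 2*4*-0.2188 - 7 = -8.7504
Step 2: Gradient step.
x_raw = 0.419 - 0.02*-0.324 = 0.4255
y_raw = -0.2188 - 0.02*-8.7504 = -0.0438
Step 3: Project onto [-2, 1].
x_proj = clip(0.4255) = 0.4255
y_proj = clip(-0.0438) = -0.0438
Step 4: Evaluate f.
f(0.4255, -0.0438) = -0.1747


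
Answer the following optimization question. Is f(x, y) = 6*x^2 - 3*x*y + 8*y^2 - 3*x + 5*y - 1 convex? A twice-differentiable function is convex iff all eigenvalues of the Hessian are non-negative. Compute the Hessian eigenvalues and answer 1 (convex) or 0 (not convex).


The Hessian of f(x,y) = 6*x^2 - 3*x*y + 8*y^2 - 3*x + 5*y - 1 is:
H = [[12, -3], [-3, 16]]
Trace = 12 + 16 = 28
Determinant = 12*16 - (-3)^2 = 183
Discriminant = (28)^2 - 4*183 = 52.0
Eigenvalues: lambda_1 = 10.3944, lambda_2 = 17.6056
The function is convex.

1


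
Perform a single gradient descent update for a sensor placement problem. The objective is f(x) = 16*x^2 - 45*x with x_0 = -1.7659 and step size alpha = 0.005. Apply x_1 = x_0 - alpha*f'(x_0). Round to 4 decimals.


We compute the gradient at x_0 and apply the update.
f'(x) = 32*x - 45
f'(-1.7659) = 32*-1.7659 - 45 = -101.5088
x_1 = -1.7659 - 0.005*-101.5088 = -1.2584


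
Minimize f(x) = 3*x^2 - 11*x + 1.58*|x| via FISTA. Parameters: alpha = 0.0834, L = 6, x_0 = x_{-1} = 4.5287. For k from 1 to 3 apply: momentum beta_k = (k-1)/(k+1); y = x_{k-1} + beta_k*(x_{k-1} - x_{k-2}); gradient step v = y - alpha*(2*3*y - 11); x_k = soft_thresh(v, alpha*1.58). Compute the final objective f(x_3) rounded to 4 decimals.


FISTA on f(x) = 3*x^2 - 11*x + 1.58*|x|
L = 6, alpha = 0.0834
Iteration 1: beta = 0.0, y = 4.5287 + 0.0*(4.5287 - 4.5287) = 4.5287
  grad(y) = 16.1722, v = y - alpha*grad = 3.1799
  prox(v) = soft_thresh(3.1799, 0.1318) = 3.0482
Iteration 2: beta = 0.3333, y = 3.0482 + 0.3333*(3.0482 - 4.5287) = 2.5547
  grad(y) = 4.3279, v = y - alpha*grad = 2.1937
  prox(v) = soft_thresh(2.1937, 0.1318) = 2.0619
Iteration 3: beta = 0.5, y = 2.0619 + 0.5*(2.0619 - 3.0482) = 1.5688
  grad(y) = -1.5871, v = y - alpha*grad = 1.7012
  prox(v) = soft_thresh(1.7012, 0.1318) = 1.5694
f(x_3) = 3*1.5694^2 - 11*1.5694 + 1.58*|1.5694| = -7.3947


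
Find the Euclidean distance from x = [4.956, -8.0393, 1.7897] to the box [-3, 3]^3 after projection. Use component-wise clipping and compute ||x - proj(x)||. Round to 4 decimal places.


Project each component onto [-3, 3].
clip(4.956) = 3.0, clip(-8.0393) = -3.0, clip(1.7897) = 1.7897
Projection = [3.0, -3.0, 1.7897]
Squared diffs: [3.8259, 25.3945, 0.0]
Distance = sqrt(29.2204) = 5.4056


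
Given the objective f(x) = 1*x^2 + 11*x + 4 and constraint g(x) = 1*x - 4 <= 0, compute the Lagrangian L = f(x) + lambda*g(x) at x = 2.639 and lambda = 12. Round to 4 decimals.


Step 1: Evaluate f(x).
f(2.639) = 1*2.639^2 + 11*2.639 + 4 = 39.9933
Step 2: Evaluate g(x).
g(2.639) = 1*2.639 - 4 = -1.361
Step 3: Compute Lagrangian.
L = 39.9933 + 12*-1.361 = 23.6613


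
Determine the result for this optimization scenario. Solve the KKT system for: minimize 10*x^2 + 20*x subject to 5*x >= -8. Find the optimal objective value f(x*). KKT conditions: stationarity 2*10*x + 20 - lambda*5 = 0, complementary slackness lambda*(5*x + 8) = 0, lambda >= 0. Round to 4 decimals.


Step 1: Try lambda = 0 (constraint inactive).
Stationarity: 2*10*x + 20 = 0
x* = -20/(2*10) = -1.0
Check constraint: 5*-1.0 = -5.0 >= -8 -- satisfied.
Step 2: Compute optimal value.
f(x*) = 10*(-1.0)^2 + 20*(-1.0) = -10.0


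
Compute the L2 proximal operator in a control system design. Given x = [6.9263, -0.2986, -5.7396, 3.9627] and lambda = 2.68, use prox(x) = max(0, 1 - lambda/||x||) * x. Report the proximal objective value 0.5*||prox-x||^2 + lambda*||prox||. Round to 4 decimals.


Step 1: Compute ||x||.
||x|| = 9.8341
Step 2: Compute scaling factor.
scale = max(0, 1 - 2.68/9.8341) = 0.7275
Step 3: prox(x) = [5.0387, -0.2172, -4.1754, 2.8828]
||prox(x)|| = 7.1541
Step 4: Proximal objective.
0.5*||prox-x||^2 = 3.5912
lambda*||prox|| = 19.173
Total = 22.7641


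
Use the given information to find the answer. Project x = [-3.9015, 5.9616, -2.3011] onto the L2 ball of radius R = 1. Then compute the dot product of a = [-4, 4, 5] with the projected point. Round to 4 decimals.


Step 1: Compute ||x|| (intermediates to 6 decimals).
||x|| = sqrt((-3.9015)^2 + 5.9616^2 + (-2.3011)^2) = 7.487152
Step 2: Project.
Since ||x|| > R, scale = R/||x|| = 1/7.487152 = 0.133562, proj(x) = scale * x
proj(x) = [-0.521092, 0.796243, -0.30734]
Step 3: Dot product.
a^T * proj(x) = -4*(-0.521092) + 4*0.796243 + 5*(-0.30734) = 3.7326


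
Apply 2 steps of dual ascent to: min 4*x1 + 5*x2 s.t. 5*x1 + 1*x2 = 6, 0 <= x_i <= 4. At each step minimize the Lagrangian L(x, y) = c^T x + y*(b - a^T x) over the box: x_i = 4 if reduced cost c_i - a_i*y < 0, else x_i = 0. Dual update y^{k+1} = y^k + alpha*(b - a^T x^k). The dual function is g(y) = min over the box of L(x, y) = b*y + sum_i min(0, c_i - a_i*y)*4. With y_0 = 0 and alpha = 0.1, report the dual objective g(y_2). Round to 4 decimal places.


Dual ascent for LP: min 4*x1 + 5*x2, 5*x1 + 1*x2 = 6, 0 <= x_i <= 4
Step 1: y^k = 0.0, reduced costs: (4.0, 5.0)
  x^k = (0.0, 0.0), subgradient = b - a^T x = 6.0
  y^{k+1} = 0.0 + 0.1*6.0 = 0.6
Step 2: y^k = 0.6, reduced costs: (1.0, 4.4)
  x^k = (0.0, 0.0), subgradient = b - a^T x = 6.0
  y^{k+1} = 0.6 + 0.1*6.0 = 1.2
Dual objective at y_2 = 1.2: reduced costs (-2.0, 3.8), box minimizer x = (4.0, 0.0)
g(y_2) = b*y + (c1 - a1*y)*x1 + (c2 - a2*y)*x2 = 6*1.2 + (-2.0)*4.0 + 3.8*0.0 = 7.2 - 8.0 + 0.0 = -0.8


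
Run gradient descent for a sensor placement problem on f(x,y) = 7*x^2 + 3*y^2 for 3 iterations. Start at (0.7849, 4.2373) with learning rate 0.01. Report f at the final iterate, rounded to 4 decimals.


Gradient descent on f(x,y) = 7*x^2 + 3*y^2.
Starting point: (0.7849, 4.2373), alpha = 0.01
Step 1: grad_x = 2*7*0.7849 = 10.9886, grad_y = 2*3*4.2373 = 25.4238
  x_1 = 0.7849 - 0.01*10.9886 = 0.675
  y_1 = 4.2373 - 0.01*25.4238 = 3.9831
Step 2: grad_x = 2*7*0.675 = 9.4502, grad_y = 2*3*3.9831 = 23.8984
  x_2 = 0.675 - 0.01*9.4502 = 0.5805
  y_2 = 3.9831 - 0.01*23.8984 = 3.7441
Step 3: grad_x = 2*7*0.5805 = 8.1272, grad_y = 2*3*3.7441 = 22.4645
  x_3 = 0.5805 - 0.01*8.1272 = 0.4992
  y_3 = 3.7441 - 0.01*22.4645 = 3.5194
f(0.4992, 3.5194) = 7*0.4992^2 + 3*3.5194^2 = 38.9039


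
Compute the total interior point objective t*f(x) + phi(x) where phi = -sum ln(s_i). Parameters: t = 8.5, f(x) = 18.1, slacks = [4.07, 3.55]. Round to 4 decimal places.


Step 1: Compute log-barrier.
ln values: [1.4036, 1.2669]
phi = -(1.4036 + 1.2669) = -2.6706
Step 2: Compute augmented objective.
t*f(x) = 8.5*18.1 = 153.85
Total = 153.85 - 2.6706 = 151.1794


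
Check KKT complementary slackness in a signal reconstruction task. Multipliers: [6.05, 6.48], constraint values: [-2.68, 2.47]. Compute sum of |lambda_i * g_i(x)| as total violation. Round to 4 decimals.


KKT complementary slackness check:
lambda_1 * g_1 = 6.05 * -2.68 = -16.214
lambda_2 * g_2 = 6.48 * 2.47 = 16.0056
Total violation = 16.214 + 16.0056 = 32.2196


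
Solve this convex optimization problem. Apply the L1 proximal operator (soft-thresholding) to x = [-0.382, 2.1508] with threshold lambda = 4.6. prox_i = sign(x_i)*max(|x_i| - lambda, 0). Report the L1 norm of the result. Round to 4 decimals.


Soft-thresholding with lambda = 4.6:
prox(-0.382) = sign(-0.382)*max(|-0.382| - 4.6, 0) = 0.0
prox(2.1508) = sign(2.1508)*max(|2.1508| - 4.6, 0) = 0.0
prox(x) = [0.0, 0.0]
||prox(x)||_1 = 0.0 + 0.0 = 0.0


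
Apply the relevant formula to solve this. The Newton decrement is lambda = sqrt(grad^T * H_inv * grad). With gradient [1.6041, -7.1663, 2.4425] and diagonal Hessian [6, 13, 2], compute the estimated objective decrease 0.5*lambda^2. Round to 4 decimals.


Step 1: H is diagonal, so H^(-1) * g = [0.2674, -0.5513, 1.2213].
Step 2: g^T H^(-1) g = sum_i g_i^2 / H_ii
  = (1.6041)^2/6 + (-7.1663)^2/13 + (2.4425)^2/2
  = 0.4289 + 3.9505 + 2.9829 = 7.3622
Step 3: Objective decrease = 0.5 * g^T H^(-1) g = 3.6811


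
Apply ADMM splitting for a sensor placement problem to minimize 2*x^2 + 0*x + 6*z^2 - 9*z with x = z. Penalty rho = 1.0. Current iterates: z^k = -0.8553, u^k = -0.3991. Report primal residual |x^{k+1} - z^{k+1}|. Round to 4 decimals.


ADMM iteration with rho = 1.0, z^k = -0.8553, u^k = -0.3991
Step 1: x-update.
Minimize 2*x^2 + 0*x + (1.0/2)*(x + 0.8553 - 0.3991)^2
FOC: (2*2 + 1.0)*x = 0 + 1.0*(-0.8553 + 0.3991)
x^{k+1} = -0.0912
Step 2: z-update.
Minimize 6*z^2 - 9*z + (1.0/2)*(-0.0912 - z - 0.3991)^2
FOC: (2*6 + 1.0)*z = 9 + 1.0*(-0.0912 - 0.3991)
z^{k+1} = 0.6546
Step 3: u-update.
u^{k+1} = -0.3991 - 0.0912 - 0.6546 = -1.1449
Step 4: Primal residual = |-0.0912 - 0.6546| = 0.7458


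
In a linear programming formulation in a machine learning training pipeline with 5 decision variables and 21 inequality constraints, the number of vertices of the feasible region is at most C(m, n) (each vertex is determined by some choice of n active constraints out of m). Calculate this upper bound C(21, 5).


Each vertex corresponds to some choice of n active constraints out of m, so the number of vertices is at most C(m, n) = m! / (n!(m-n)!).
m = 21, n = 5
Numerator: 21 * 20 * 19 * 18 * 17
Denominator: 5! = 120
C(21, 5) = 20349


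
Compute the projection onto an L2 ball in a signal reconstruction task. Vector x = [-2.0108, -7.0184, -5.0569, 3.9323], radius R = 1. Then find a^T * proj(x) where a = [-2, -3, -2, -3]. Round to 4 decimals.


Step 1: Compute ||x|| (intermediates to 6 decimals).
||x|| = sqrt((-2.0108)^2 + (-7.0184)^2 + (-5.0569)^2 + 3.9323^2) = 9.712697
Step 2: Project.
Since ||x|| > R, scale = R/||x|| = 1/9.712697 = 0.102958, proj(x) = scale * x
proj(x) = [-0.207028, -0.7226, -0.520648, 0.404862]
Step 3: Dot product.
a^T * proj(x) = -2*(-0.207028) - 3*(-0.7226) - 2*(-0.520648) - 3*0.404862 = 2.4086


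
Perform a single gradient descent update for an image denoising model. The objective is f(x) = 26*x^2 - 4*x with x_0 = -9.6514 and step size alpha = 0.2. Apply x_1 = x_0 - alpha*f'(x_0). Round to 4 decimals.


We compute the gradient at x_0 and apply the update.
f'(x) = 52*x - 4
f'(-9.6514) = 52*-9.6514 - 4 = -505.8728
x_1 = -9.6514 - 0.2*-505.8728 = 91.5232


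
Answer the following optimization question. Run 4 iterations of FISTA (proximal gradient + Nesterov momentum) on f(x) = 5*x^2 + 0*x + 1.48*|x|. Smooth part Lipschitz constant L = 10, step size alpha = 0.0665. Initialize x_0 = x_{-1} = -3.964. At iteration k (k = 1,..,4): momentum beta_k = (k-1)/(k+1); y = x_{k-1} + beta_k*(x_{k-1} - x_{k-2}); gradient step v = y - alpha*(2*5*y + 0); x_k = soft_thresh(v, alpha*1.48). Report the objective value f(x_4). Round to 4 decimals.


FISTA on f(x) = 5*x^2 + 0*x + 1.48*|x|
L = 10, alpha = 0.0665
Iteration 1: beta = 0.0, y = -3.964 + 0.0*(-3.964 + 3.964) = -3.964
  grad(y) = -39.64, v = y - alpha*grad = -1.3279
  prox(v) = soft_thresh(-1.3279, 0.0984) = -1.2295
Iteration 2: beta = 0.3333, y = -1.2295 + 0.3333*(-1.2295 + 3.964) = -0.318
  grad(y) = -3.1803, v = y - alpha*grad = -0.1065
  prox(v) = soft_thresh(-0.1065, 0.0984) = -0.0081
Iteration 3: beta = 0.5, y = -0.0081 + 0.5*(-0.0081 + 1.2295) = 0.6026
  grad(y) = 6.0258, v = y - alpha*grad = 0.2019
  prox(v) = soft_thresh(0.2019, 0.0984) = 0.1034
Iteration 4: beta = 0.6, y = 0.1034 + 0.6*(0.1034 + 0.0081) = 0.1704
  grad(y) = 1.7038, v = y - alpha*grad = 0.0571
  prox(v) = soft_thresh(0.0571, 0.0984) = 0.0
f(x_4) = 5*0.0^2 + 0*0.0 + 1.48*|0.0| = 0.0


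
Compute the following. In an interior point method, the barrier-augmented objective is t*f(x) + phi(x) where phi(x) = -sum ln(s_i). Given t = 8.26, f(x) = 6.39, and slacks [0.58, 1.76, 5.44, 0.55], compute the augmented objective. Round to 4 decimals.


Step 1: Compute log-barrier.
ln values: [-0.5447, 0.5653, 1.6938, -0.5978]
phi = -(-0.5447 + 0.5653 + 1.6938 - 0.5978) = -1.1165
Step 2: Compute augmented objective.
t*f(x) = 8.26*6.39 = 52.7814
Total = 52.7814 - 1.1165 = 51.6649


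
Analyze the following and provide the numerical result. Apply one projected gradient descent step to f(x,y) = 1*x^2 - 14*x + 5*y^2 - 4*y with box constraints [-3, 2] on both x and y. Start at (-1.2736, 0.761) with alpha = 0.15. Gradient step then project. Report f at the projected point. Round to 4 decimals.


Step 1: Compute gradient at (-1.2736, 0.761).
grad_x = 2*1*-1.2736 - 14 = -16.5472
grad_y = 2*5*0.761 - 4 = 3.61
Step 2: Gradient step.
x_raw = -1.2736 - 0.15*-16.5472 = 1.2085
y_raw = 0.761 - 0.15*3.61 = 0.2195
Step 3: Project onto [-3, 2].
x_proj = clip(1.2085) = 1.2085
y_proj = clip(0.2195) = 0.2195
Step 4: Evaluate f.
f(1.2085, 0.2195) = -16.0954


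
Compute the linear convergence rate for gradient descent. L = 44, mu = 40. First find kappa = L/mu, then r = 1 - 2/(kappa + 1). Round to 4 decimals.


Step 1: Compute the condition number.
kappa = L/mu = 44/40 = 1.1
Step 2: Compute the convergence rate.
r = 1 - 2/(kappa + 1) = 1 - 2*mu/(L + mu) = (L - mu)/(L + mu) = 4/84 = 0.0476


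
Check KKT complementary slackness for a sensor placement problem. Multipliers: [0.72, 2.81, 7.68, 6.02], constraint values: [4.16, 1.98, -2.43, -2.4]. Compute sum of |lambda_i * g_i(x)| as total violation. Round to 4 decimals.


KKT complementary slackness check:
lambda_1 * g_1 = 0.72 * 4.16 = 2.9952
lambda_2 * g_2 = 2.81 * 1.98 = 5.5638
lambda_3 * g_3 = 7.68 * -2.43 = -18.6624
lambda_4 * g_4 = 6.02 * -2.4 = -14.448
Total violation = 2.9952 + 5.5638 + 18.6624 + 14.448 = 41.6694


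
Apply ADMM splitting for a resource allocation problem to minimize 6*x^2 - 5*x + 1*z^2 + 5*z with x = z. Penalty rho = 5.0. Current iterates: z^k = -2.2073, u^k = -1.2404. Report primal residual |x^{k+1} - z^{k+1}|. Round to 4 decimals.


ADMM iteration with rho = 5.0, z^k = -2.2073, u^k = -1.2404
Step 1: x-update.
Minimize 6*x^2 - 5*x + (5.0/2)*(x + 2.2073 - 1.2404)^2
FOC: (2*6 + 5.0)*x = 5 + 5.0*(-2.2073 + 1.2404)
x^{k+1} = 0.0097
Step 2: z-update.
Minimize 1*z^2 + 5*z + (5.0/2)*(0.0097 - z - 1.2404)^2
FOC: (2*1 + 5.0)*z = -5 + 5.0*(0.0097 - 1.2404)
z^{k+1} = -1.5933
Step 3: u-update.
u^{k+1} = -1.2404 + 0.0097 + 1.5933 = 0.3627
Step 4: Primal residual = |0.0097 + 1.5933| = 1.6031


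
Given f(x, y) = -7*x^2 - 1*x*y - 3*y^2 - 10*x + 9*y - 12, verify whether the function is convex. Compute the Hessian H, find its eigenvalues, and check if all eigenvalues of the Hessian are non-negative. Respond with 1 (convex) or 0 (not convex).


The Hessian of f(x,y) = -7*x^2 - 1*x*y - 3*y^2 - 10*x + 9*y - 12 is:
H = [[-14, -1], [-1, -6]]
Trace = -14 - 6 = -20
Determinant = -14*-6 - (-1)^2 = 83
Discriminant = (-20)^2 - 4*83 = 68.0
Eigenvalues: lambda_1 = -14.1231, lambda_2 = -5.8769
The function is not convex.

0


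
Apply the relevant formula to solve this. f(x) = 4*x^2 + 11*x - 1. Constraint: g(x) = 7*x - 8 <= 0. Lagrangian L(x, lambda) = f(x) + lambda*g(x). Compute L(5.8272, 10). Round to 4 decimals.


Step 1: Evaluate f(x).
f(5.8272) = 4*5.8272^2 + 11*5.8272 - 1 = 198.9242
Step 2: Evaluate g(x).
g(5.8272) = 7*5.8272 - 8 = 32.7904
Step 3: Compute Lagrangian.
L = 198.9242 + 10*32.7904 = 526.8282


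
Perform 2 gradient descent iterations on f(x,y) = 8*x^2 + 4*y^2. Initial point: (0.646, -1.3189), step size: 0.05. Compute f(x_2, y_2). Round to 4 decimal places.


Gradient descent on f(x,y) = 8*x^2 + 4*y^2.
Starting point: (0.646, -1.3189), alpha = 0.05
Step 1: grad_x = 2*8*0.646 = 10.336, grad_y = 2*4*-1.3189 = -10.5512
  x_1 = 0.646 - 0.05*10.336 = 0.1292
  y_1 = -1.3189 - 0.05*-10.5512 = -0.7913
Step 2: grad_x = 2*8*0.1292 = 2.0672, grad_y = 2*4*-0.7913 = -6.3307
  x_2 = 0.1292 - 0.05*2.0672 = 0.0258
  y_2 = -0.7913 - 0.05*-6.3307 = -0.4748
f(0.0258, -0.4748) = 8*0.0258^2 + 4*(-0.4748)^2 = 0.9071


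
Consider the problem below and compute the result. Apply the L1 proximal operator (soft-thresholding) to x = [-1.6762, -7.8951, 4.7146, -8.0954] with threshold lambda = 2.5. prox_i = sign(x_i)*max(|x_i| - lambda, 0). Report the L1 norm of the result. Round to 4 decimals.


Soft-thresholding with lambda = 2.5:
prox(-1.6762) = sign(-1.6762)*max(|-1.6762| - 2.5, 0) = 0.0
prox(-7.8951) = sign(-7.8951)*max(|-7.8951| - 2.5, 0) = -5.3951
prox(4.7146) = sign(4.7146)*max(|4.7146| - 2.5, 0) = 2.2146
prox(-8.0954) = sign(-8.0954)*max(|-8.0954| - 2.5, 0) = -5.5954
prox(x) = [0.0, -5.3951, 2.2146, -5.5954]
||prox(x)||_1 = 0.0 + 5.3951 + 2.2146 + 5.5954 = 13.2051


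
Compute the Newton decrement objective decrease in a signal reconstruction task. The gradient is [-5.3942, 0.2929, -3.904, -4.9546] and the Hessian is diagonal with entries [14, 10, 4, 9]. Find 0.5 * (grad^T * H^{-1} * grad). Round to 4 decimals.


Step 1: H is diagonal, so H^(-1) * g = [-0.3853, 0.0293, -0.976, -0.5505].
Step 2: g^T H^(-1) g = sum_i g_i^2 / H_ii
  = (-5.3942)^2/14 + (0.2929)^2/10 + (-3.904)^2/4 + (-4.9546)^2/9
  = 2.0784 + 0.0086 + 3.8103 + 2.7276 = 8.6248
Step 3: Objective decrease = 0.5 * g^T H^(-1) g = 4.3124


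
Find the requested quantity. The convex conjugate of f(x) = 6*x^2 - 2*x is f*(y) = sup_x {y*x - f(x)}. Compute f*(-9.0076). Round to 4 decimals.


f*(y) = sup_x {y*x - a*x^2 - b*x} = sup_x {(y-b)*x - a*x^2}
FOC: (y - b) - 2a*x = 0 => x* = (y - b)/(2a)
x* = (-9.0076 + 2)/(2*6) = -0.584
f*(-9.0076) = (y-b)^2/(4a) = (-9.0076 + 2)^2/(4*6)
= 49.1065/24 = 2.0461


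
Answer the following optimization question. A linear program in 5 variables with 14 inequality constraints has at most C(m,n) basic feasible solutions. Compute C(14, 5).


Each vertex corresponds to some choice of n active constraints out of m, so the number of vertices is at most C(m, n) = m! / (n!(m-n)!).
m = 14, n = 5
Numerator: 14 * 13 * 12 * 11 * 10
Denominator: 5! = 120
C(14, 5) = 2002


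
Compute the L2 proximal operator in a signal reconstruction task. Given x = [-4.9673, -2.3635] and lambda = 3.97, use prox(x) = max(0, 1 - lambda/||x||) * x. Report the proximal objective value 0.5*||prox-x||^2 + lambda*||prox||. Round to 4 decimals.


Step 1: Compute ||x||.
||x|| = 5.5009
Step 2: Compute scaling factor.
scale = max(0, 1 - 3.97/5.5009) = 0.2783
Step 3: prox(x) = [-1.3824, -0.6578]
||prox(x)|| = 1.5309
Step 4: Proximal objective.
0.5*||prox-x||^2 = 7.8805
lambda*||prox|| = 6.0777
Total = 13.9582


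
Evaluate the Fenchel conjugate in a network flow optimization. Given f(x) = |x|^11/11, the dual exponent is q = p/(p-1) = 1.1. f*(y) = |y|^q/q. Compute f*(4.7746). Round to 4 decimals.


The conjugate exponent q satisfies 1/p + 1/q = 1.
p = 11, so q = 11/(11 - 1) = 1.1
|y|^q = 4.7746^1.1 = 5.5825
f*(4.7746) = 5.5825 / 1.1 = 5.075


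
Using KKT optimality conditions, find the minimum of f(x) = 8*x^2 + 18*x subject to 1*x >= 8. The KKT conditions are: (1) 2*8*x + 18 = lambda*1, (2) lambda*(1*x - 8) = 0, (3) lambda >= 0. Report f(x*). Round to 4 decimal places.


Step 1: Try lambda = 0 (constraint inactive).
x_unc = -18/(2*8) = -1.125
Check: 1*-1.125 = -1.125 < 8 -- violated!
Step 2: Constraint must be active: 1*x = 8
x* = 8/1 = 8.0
lambda = (2*8*8.0 + 18)/1 = 146.0
Step 3: Compute optimal value.
f(x*) = 8*8.0^2 + 18*8.0 = 656.0


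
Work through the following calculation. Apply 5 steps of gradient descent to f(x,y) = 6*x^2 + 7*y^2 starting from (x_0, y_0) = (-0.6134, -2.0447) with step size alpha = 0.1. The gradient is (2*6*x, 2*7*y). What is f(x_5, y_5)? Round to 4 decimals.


Gradient descent on f(x,y) = 6*x^2 + 7*y^2.
Starting point: (-0.6134, -2.0447), alpha = 0.1
Step 1: grad_x = 2*6*-0.6134 = -7.3608, grad_y = 2*7*-2.0447 = -28.6258
  x_1 = -0.6134 - 0.1*-7.3608 = 0.1227
  y_1 = -2.0447 - 0.1*-28.6258 = 0.8179
Step 2: grad_x = 2*6*0.1227 = 1.4722, grad_y = 2*7*0.8179 = 11.4503
  x_2 = 0.1227 - 0.1*1.4722 = -0.0245
  y_2 = 0.8179 - 0.1*11.4503 = -0.3272
Step 3: grad_x = 2*6*-0.0245 = -0.2944, grad_y = 2*7*-0.3272 = -4.5801
  x_3 = -0.0245 - 0.1*-0.2944 = 0.0049
  y_3 = -0.3272 - 0.1*-4.5801 = 0.1309
Step 4: grad_x = 2*6*0.0049 = 0.0589, grad_y = 2*7*0.1309 = 1.8321
  x_4 = 0.0049 - 0.1*0.0589 = -0.001
  y_4 = 0.1309 - 0.1*1.8321 = -0.0523
Step 5: grad_x = 2*6*-0.001 = -0.0118, grad_y = 2*7*-0.0523 = -0.7328
  x_5 = -0.001 - 0.1*-0.0118 = 0.0002
  y_5 = -0.0523 - 0.1*-0.7328 = 0.0209
f(0.0002, 0.0209) = 6*0.0002^2 + 7*0.0209^2 = 0.0031


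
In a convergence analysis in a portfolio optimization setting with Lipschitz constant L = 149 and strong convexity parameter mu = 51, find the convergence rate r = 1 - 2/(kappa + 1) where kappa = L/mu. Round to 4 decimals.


Step 1: Compute the condition number.
kappa = L/mu = 149/51 = 2.9216
Step 2: Compute the convergence rate.
r = 1 - 2/(kappa + 1) = 1 - 2*mu/(L + mu) = (L - mu)/(L + mu) = 98/200 = 0.49


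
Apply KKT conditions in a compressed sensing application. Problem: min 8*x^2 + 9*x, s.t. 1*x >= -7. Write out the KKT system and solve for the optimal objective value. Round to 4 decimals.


Step 1: Try lambda = 0 (constraint inactive).
Stationarity: 2*8*x + 9 = 0
x* = -9/(2*8) = -0.5625
Check constraint: 1*-0.5625 = -0.5625 >= -7 -- satisfied.
Step 2: Compute optimal value.
f(x*) = 8*(-0.5625)^2 + 9*(-0.5625) = -2.5313


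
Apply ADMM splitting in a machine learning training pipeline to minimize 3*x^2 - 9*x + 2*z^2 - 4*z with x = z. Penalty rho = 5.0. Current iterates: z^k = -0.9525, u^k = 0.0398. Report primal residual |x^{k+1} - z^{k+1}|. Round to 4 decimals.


ADMM iteration with rho = 5.0, z^k = -0.9525, u^k = 0.0398
Step 1: x-update.
Minimize 3*x^2 - 9*x + (5.0/2)*(x + 0.9525 + 0.0398)^2
FOC: (2*3 + 5.0)*x = 9 + 5.0*(-0.9525 - 0.0398)
x^{k+1} = 0.3671
Step 2: z-update.
Minimize 2*z^2 - 4*z + (5.0/2)*(0.3671 - z + 0.0398)^2
FOC: (2*2 + 5.0)*z = 4 + 5.0*(0.3671 + 0.0398)
z^{k+1} = 0.6705
Step 3: u-update.
u^{k+1} = 0.0398 + 0.3671 - 0.6705 = -0.2636
Step 4: Primal residual = |0.3671 - 0.6705| = 0.3034


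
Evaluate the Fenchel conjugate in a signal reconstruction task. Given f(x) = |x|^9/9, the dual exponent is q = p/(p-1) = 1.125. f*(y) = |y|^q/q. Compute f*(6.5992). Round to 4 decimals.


The conjugate exponent q satisfies 1/p + 1/q = 1.
p = 9, so q = 9/(9 - 1) = 1.125
|y|^q = 6.5992^1.125 = 8.3546
f*(6.5992) = 8.3546 / 1.125 = 7.4263


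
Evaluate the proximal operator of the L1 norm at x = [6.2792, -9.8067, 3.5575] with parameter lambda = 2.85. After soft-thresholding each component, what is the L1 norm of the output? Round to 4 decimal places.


Soft-thresholding with lambda = 2.85:
prox(6.2792) = sign(6.2792)*max(|6.2792| - 2.85, 0) = 3.4292
prox(-9.8067) = sign(-9.8067)*max(|-9.8067| - 2.85, 0) = -6.9567
prox(3.5575) = sign(3.5575)*max(|3.5575| - 2.85, 0) = 0.7075
prox(x) = [3.4292, -6.9567, 0.7075]
||prox(x)||_1 = 3.4292 + 6.9567 + 0.7075 = 11.0934


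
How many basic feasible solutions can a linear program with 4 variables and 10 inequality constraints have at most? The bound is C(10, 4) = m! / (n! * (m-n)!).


Each vertex corresponds to some choice of n active constraints out of m, so the number of vertices is at most C(m, n) = m! / (n!(m-n)!).
m = 10, n = 4
Numerator: 10 * 9 * 8 * 7
Denominator: 4! = 24
C(10, 4) = 210


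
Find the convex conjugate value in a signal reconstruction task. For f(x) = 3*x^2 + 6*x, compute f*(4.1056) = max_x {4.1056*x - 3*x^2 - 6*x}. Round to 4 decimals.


f*(y) = sup_x {y*x - a*x^2 - b*x} = sup_x {(y-b)*x - a*x^2}
FOC: (y - b) - 2a*x = 0 => x* = (y - b)/(2a)
x* = (4.1056 - 6)/(2*3) = -0.3157
f*(4.1056) = (y-b)^2/(4a) = (4.1056 - 6)^2/(4*3)
= 3.5888/12 = 0.2991


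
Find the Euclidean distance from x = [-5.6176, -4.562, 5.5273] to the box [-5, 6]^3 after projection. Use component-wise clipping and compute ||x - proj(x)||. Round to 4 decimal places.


Project each component onto [-5, 6].
clip(-5.6176) = -5.0, clip(-4.562) = -4.562, clip(5.5273) = 5.5273
Projection = [-5.0, -4.562, 5.5273]
Squared diffs: [0.3814, 0.0, 0.0]
Distance = sqrt(0.3814) = 0.6176


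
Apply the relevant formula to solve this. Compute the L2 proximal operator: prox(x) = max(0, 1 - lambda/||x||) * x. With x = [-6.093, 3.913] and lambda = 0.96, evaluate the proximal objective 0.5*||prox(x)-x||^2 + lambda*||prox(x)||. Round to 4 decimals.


Step 1: Compute ||x||.
||x|| = 7.2413
Step 2: Compute scaling factor.
scale = max(0, 1 - 0.96/7.2413) = 0.8674
Step 3: prox(x) = [-5.2852, 3.3942]
||prox(x)|| = 6.2813
Step 4: Proximal objective.
0.5*||prox-x||^2 = 0.4608
lambda*||prox|| = 6.03
Total = 6.4908


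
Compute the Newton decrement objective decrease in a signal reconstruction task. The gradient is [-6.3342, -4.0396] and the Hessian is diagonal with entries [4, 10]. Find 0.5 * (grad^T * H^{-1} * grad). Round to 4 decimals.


Step 1: H is diagonal, so H^(-1) * g = [-1.5836, -0.404].
Step 2: g^T H^(-1) g = sum_i g_i^2 / H_ii
  = (-6.3342)^2/4 + (-4.0396)^2/10
  = 10.0305 + 1.6318 = 11.6624
Step 3: Objective decrease = 0.5 * g^T H^(-1) g = 5.8312


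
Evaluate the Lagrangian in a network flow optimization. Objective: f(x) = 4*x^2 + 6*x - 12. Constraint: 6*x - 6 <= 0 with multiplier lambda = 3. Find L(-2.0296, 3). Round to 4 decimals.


Step 1: Evaluate f(x).
f(-2.0296) = 4*(-2.0296)^2 + 6*(-2.0296) - 12 = -7.7005
Step 2: Evaluate g(x).
g(-2.0296) = 6*-2.0296 - 6 = -18.1776
Step 3: Compute Lagrangian.
L = -7.7005 + 3*-18.1776 = -62.2333
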